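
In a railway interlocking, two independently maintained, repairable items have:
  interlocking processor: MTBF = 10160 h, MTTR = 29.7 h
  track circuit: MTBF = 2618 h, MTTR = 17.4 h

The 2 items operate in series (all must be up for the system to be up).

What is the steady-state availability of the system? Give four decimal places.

A(interlocking processor) = MTBF/(MTBF+MTTR) = 10160/(10160+29.7) = 0.997085
A(track circuit) = MTBF/(MTBF+MTTR) = 2618/(2618+17.4) = 0.993398
Series availability: 0.997085 × 0.993398 = 0.9905

0.9905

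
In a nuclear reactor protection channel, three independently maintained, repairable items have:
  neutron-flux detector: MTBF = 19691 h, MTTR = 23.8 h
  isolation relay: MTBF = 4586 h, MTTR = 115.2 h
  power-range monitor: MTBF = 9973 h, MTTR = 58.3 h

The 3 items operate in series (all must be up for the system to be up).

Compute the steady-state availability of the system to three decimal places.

0.969

A(neutron-flux detector) = MTBF/(MTBF+MTTR) = 19691/(19691+23.8) = 0.998793
A(isolation relay) = MTBF/(MTBF+MTTR) = 4586/(4586+115.2) = 0.975496
A(power-range monitor) = MTBF/(MTBF+MTTR) = 9973/(9973+58.3) = 0.994188
Series availability: 0.998793 × 0.975496 × 0.994188 = 0.969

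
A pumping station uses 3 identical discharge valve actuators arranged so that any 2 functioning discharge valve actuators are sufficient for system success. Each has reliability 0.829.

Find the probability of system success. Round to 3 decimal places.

R = Σ_{i=2}^{3} C(3,i) p^i (1−p)^{3−i} with p = 0.829
C(3,2)·0.829^2·0.171^1 = 0.35255
C(3,3)·0.829^3·0.171^0 = 0.56972
Sum = 0.922

0.922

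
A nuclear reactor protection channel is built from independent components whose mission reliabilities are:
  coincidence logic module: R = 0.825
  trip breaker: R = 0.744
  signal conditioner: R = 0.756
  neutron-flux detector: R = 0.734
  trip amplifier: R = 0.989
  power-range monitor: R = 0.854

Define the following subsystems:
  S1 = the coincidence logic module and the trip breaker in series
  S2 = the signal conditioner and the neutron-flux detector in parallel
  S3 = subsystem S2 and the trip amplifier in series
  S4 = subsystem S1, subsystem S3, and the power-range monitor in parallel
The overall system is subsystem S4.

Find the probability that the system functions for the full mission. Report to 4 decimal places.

0.9958

Series (coincidence logic module and trip breaker): 0.825000 × 0.744000 = 0.613800
Parallel (signal conditioner and neutron-flux detector): 1 − (1 − 0.756000)(1 − 0.734000) = 0.935096
Series ([0.935096] and trip amplifier): 0.935096 × 0.989000 = 0.924810
Parallel ([0.613800], [0.924810], and power-range monitor): 1 − (1 − 0.613800)(1 − 0.924810)(1 − 0.854000) = 0.9958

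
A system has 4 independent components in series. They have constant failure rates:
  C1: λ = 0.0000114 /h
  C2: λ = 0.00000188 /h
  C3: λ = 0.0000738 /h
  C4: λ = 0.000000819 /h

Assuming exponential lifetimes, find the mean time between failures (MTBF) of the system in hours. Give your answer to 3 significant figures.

Series of exponential components: λ_sys = Σ λ_i
λ_sys = 0.0000114 + 0.00000188 + 0.0000738 + 0.000000819 = 8.7899e-05 /h
MTBF = 1 / λ_sys = 11400 h

11400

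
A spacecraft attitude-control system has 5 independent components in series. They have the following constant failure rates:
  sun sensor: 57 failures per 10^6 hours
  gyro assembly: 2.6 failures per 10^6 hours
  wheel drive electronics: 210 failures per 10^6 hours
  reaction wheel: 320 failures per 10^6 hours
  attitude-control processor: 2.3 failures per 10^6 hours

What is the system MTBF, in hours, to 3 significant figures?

1690

Series of exponential components: λ_sys = Σ λ_i
λ_sys = 0.000057 + 0.0000026 + 0.00021 + 0.00032 + 0.0000023 = 5.9190e-04 /h
MTBF = 1 / λ_sys = 1690 h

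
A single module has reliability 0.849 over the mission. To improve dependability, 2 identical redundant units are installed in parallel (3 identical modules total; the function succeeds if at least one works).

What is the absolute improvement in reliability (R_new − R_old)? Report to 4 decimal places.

0.1476

R_before = 0.849
R_after = 1 − (1 − 0.849)^3 = 0.9966
ΔR = 0.9966 − 0.849 = 0.1476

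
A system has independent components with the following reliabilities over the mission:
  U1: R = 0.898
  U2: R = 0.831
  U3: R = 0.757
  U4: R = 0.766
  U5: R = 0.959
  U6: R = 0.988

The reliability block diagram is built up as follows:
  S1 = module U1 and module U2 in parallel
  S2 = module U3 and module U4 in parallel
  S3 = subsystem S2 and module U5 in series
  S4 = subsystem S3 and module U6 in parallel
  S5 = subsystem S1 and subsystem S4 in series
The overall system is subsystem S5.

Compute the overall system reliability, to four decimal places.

Parallel (U1 and U2): 1 − (1 − 0.898000)(1 − 0.831000) = 0.982762
Parallel (U3 and U4): 1 − (1 − 0.757000)(1 − 0.766000) = 0.943138
Series ([0.943138] and U5): 0.943138 × 0.959000 = 0.904469
Parallel ([0.904469] and U6): 1 − (1 − 0.904469)(1 − 0.988000) = 0.998854
Series ([0.982762] and [0.998854]): 0.982762 × 0.998854 = 0.9816

0.9816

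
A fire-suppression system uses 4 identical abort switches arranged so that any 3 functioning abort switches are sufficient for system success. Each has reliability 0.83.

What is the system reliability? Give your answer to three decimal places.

0.863

R = Σ_{i=3}^{4} C(4,i) p^i (1−p)^{4−i} with p = 0.83
C(4,3)·0.83^3·0.17^1 = 0.38882
C(4,4)·0.83^4·0.17^0 = 0.47458
Sum = 0.863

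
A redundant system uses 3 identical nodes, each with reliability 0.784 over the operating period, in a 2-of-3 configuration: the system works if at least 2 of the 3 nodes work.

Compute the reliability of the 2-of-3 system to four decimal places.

R = Σ_{i=2}^{3} C(3,i) p^i (1−p)^{3−i} with p = 0.784
C(3,2)·0.784^2·0.216^1 = 0.398297
C(3,3)·0.784^3·0.216^0 = 0.481890
Sum = 0.8802

0.8802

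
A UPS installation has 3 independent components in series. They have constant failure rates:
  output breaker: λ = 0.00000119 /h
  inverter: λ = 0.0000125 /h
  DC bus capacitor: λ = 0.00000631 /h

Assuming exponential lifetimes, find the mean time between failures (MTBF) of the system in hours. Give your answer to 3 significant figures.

Series of exponential components: λ_sys = Σ λ_i
λ_sys = 0.00000119 + 0.0000125 + 0.00000631 = 2.0000e-05 /h
MTBF = 1 / λ_sys = 50000 h

50000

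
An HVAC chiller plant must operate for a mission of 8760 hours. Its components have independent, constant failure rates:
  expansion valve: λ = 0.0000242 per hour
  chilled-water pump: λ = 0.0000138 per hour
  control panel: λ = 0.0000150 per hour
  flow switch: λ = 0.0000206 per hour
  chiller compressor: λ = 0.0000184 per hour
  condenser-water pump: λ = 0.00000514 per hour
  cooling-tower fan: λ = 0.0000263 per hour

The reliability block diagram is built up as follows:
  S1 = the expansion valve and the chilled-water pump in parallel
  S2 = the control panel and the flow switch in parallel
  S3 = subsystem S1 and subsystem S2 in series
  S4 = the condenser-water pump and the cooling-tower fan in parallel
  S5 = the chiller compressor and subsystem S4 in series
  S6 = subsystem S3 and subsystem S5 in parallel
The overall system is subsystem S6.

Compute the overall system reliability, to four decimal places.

0.9935

R(expansion valve) = exp(−0.0000242 × 8760) = 0.808971
R(chilled-water pump) = exp(−0.0000138 × 8760) = 0.886133
R(control panel) = exp(−0.0000150 × 8760) = 0.876867
R(flow switch) = exp(−0.0000206 × 8760) = 0.834889
R(chiller compressor) = exp(−0.0000184 × 8760) = 0.851135
R(condenser-water pump) = exp(−0.00000514 × 8760) = 0.955972
R(cooling-tower fan) = exp(−0.0000263 × 8760) = 0.794225
Parallel (expansion valve and chilled-water pump): 1 − (1 − 0.808971)(1 − 0.886133) = 0.978248
Parallel (control panel and flow switch): 1 − (1 − 0.876867)(1 − 0.834889) = 0.979669
Series ([0.978248] and [0.979669]): 0.978248 × 0.979669 = 0.958359
Parallel (condenser-water pump and cooling-tower fan): 1 − (1 − 0.955972)(1 − 0.794225) = 0.990940
Series (chiller compressor and [0.990940]): 0.851135 × 0.990940 = 0.843424
Parallel ([0.958359] and [0.843424]): 1 − (1 − 0.958359)(1 − 0.843424) = 0.9935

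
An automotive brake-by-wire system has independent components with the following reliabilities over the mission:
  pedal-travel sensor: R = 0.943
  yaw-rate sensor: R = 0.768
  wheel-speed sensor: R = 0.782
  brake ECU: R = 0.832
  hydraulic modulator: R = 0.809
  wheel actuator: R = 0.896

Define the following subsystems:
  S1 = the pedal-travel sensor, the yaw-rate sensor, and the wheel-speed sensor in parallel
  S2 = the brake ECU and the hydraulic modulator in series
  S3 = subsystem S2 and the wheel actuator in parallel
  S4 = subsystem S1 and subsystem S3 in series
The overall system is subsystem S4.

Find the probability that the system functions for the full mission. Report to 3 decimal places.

Parallel (pedal-travel sensor, yaw-rate sensor, and wheel-speed sensor): 1 − (1 − 0.94300)(1 − 0.76800)(1 − 0.78200) = 0.99712
Series (brake ECU and hydraulic modulator): 0.83200 × 0.80900 = 0.67309
Parallel ([0.67309] and wheel actuator): 1 − (1 − 0.67309)(1 − 0.89600) = 0.96600
Series ([0.99712] and [0.96600]): 0.99712 × 0.96600 = 0.963

0.963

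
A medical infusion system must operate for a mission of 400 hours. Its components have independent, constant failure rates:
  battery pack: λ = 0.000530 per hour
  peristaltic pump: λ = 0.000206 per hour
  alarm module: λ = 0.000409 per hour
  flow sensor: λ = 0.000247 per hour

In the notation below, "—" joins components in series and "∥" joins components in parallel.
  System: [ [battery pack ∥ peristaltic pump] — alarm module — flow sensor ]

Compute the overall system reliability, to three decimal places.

0.758

R(battery pack) = exp(−0.000530 × 400) = 0.80896
R(peristaltic pump) = exp(−0.000206 × 400) = 0.92090
R(alarm module) = exp(−0.000409 × 400) = 0.84908
R(flow sensor) = exp(−0.000247 × 400) = 0.90592
Parallel (battery pack and peristaltic pump): 1 − (1 − 0.80896)(1 − 0.92090) = 0.98489
Series ([0.98489], alarm module, and flow sensor): 0.98489 × 0.84908 × 0.90592 = 0.758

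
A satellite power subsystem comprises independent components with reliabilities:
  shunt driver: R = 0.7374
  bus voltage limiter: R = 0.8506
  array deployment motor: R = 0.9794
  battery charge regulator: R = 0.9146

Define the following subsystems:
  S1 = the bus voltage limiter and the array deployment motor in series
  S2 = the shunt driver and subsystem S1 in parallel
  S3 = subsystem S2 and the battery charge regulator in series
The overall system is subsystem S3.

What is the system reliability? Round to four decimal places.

0.8745

Series (bus voltage limiter and array deployment motor): 0.850600 × 0.979400 = 0.833078
Parallel (shunt driver and [0.833078]): 1 − (1 − 0.737400)(1 − 0.833078) = 0.956166
Series ([0.956166] and battery charge regulator): 0.956166 × 0.914600 = 0.8745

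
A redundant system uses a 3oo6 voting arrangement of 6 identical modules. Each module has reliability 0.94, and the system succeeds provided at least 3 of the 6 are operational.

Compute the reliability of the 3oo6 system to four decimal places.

R = Σ_{i=3}^{6} C(6,i) p^i (1−p)^{6−i} with p = 0.94
C(6,3)·0.94^3·0.06^3 = 0.003588
C(6,4)·0.94^4·0.06^2 = 0.042160
C(6,5)·0.94^5·0.06^1 = 0.264205
C(6,6)·0.94^6·0.06^0 = 0.689870
Sum = 0.9998

0.9998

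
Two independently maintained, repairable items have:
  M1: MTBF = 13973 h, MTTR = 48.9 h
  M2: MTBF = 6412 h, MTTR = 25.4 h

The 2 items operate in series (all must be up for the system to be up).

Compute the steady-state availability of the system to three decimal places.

0.993

A(M1) = MTBF/(MTBF+MTTR) = 13973/(13973+48.9) = 0.996513
A(M2) = MTBF/(MTBF+MTTR) = 6412/(6412+25.4) = 0.996054
Series availability: 0.996513 × 0.996054 = 0.993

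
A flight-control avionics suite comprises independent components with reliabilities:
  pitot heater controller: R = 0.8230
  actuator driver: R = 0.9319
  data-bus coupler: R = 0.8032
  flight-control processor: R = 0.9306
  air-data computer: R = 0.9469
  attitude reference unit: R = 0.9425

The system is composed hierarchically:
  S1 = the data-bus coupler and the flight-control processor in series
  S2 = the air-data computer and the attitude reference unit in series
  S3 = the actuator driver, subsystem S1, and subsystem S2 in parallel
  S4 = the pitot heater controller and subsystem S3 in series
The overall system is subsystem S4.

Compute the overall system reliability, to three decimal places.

0.821

Series (data-bus coupler and flight-control processor): 0.80320 × 0.93060 = 0.74746
Series (air-data computer and attitude reference unit): 0.94690 × 0.94250 = 0.89245
Parallel (actuator driver, [0.74746], and [0.89245]): 1 − (1 − 0.93190)(1 − 0.74746)(1 − 0.89245) = 0.99815
Series (pitot heater controller and [0.99815]): 0.82300 × 0.99815 = 0.821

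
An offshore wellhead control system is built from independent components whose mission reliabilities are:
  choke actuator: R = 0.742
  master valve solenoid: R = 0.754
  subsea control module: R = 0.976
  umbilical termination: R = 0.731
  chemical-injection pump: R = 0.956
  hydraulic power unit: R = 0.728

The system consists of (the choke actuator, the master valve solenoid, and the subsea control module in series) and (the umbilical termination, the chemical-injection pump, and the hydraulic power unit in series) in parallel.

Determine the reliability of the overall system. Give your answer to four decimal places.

Series (choke actuator, master valve solenoid, and subsea control module): 0.742000 × 0.754000 × 0.976000 = 0.546041
Series (umbilical termination, chemical-injection pump, and hydraulic power unit): 0.731000 × 0.956000 × 0.728000 = 0.508753
Parallel ([0.546041] and [0.508753]): 1 − (1 − 0.546041)(1 − 0.508753) = 0.7770

0.7770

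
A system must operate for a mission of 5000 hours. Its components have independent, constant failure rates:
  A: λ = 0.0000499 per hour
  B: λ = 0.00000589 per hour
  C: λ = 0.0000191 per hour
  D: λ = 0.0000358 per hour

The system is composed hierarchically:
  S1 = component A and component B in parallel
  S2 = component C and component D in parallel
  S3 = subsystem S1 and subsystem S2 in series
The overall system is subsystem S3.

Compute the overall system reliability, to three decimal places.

R(A) = exp(−0.0000499 × 5000) = 0.77919
R(B) = exp(−0.00000589 × 5000) = 0.97098
R(C) = exp(−0.0000191 × 5000) = 0.90892
R(D) = exp(−0.0000358 × 5000) = 0.83611
Parallel (A and B): 1 − (1 − 0.77919)(1 − 0.97098) = 0.99359
Parallel (C and D): 1 − (1 − 0.90892)(1 − 0.83611) = 0.98507
Series ([0.99359] and [0.98507]): 0.99359 × 0.98507 = 0.979

0.979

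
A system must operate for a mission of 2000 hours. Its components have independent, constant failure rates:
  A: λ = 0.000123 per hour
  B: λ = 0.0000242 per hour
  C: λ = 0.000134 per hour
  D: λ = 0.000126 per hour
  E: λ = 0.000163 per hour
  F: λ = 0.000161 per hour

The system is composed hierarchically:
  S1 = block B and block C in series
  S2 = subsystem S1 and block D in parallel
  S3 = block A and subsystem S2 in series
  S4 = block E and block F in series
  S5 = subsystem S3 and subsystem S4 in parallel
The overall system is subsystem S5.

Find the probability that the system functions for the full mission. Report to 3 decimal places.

0.873

R(A) = exp(−0.000123 × 2000) = 0.78192
R(B) = exp(−0.0000242 × 2000) = 0.95275
R(C) = exp(−0.000134 × 2000) = 0.76491
R(D) = exp(−0.000126 × 2000) = 0.77724
R(E) = exp(−0.000163 × 2000) = 0.72181
R(F) = exp(−0.000161 × 2000) = 0.72470
Series (B and C): 0.95275 × 0.76491 = 0.72877
Parallel ([0.72877] and D): 1 − (1 − 0.72877)(1 − 0.77724) = 0.93958
Series (A and [0.93958]): 0.78192 × 0.93958 = 0.73468
Series (E and F): 0.72181 × 0.72470 = 0.52310
Parallel ([0.73468] and [0.52310]): 1 − (1 − 0.73468)(1 − 0.52310) = 0.873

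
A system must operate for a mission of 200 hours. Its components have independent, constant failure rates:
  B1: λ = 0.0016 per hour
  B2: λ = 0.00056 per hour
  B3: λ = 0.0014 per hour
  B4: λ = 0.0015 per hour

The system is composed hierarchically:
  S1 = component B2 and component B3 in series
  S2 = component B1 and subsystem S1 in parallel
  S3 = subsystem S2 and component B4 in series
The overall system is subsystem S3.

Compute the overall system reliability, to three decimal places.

0.675

R(B1) = exp(−0.0016 × 200) = 0.72615
R(B2) = exp(−0.00056 × 200) = 0.89404
R(B3) = exp(−0.0014 × 200) = 0.75578
R(B4) = exp(−0.0015 × 200) = 0.74082
Series (B2 and B3): 0.89404 × 0.75578 = 0.67570
Parallel (B1 and [0.67570]): 1 − (1 − 0.72615)(1 − 0.67570) = 0.91119
Series ([0.91119] and B4): 0.91119 × 0.74082 = 0.675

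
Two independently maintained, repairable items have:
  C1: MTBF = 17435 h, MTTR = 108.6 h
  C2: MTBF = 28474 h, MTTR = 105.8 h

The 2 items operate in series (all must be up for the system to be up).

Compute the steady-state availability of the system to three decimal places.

0.990

A(C1) = MTBF/(MTBF+MTTR) = 17435/(17435+108.6) = 0.993810
A(C2) = MTBF/(MTBF+MTTR) = 28474/(28474+105.8) = 0.996298
Series availability: 0.993810 × 0.996298 = 0.990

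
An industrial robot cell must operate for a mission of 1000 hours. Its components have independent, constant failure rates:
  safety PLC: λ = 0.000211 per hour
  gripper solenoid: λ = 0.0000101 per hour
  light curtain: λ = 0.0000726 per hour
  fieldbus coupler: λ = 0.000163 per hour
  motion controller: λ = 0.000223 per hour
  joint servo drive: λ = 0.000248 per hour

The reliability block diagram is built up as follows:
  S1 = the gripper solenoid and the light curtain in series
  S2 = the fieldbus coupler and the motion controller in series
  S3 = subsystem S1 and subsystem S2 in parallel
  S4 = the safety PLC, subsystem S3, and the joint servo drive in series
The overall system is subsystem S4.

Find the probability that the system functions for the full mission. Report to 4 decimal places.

0.6159

R(safety PLC) = exp(−0.000211 × 1000) = 0.809774
R(gripper solenoid) = exp(−0.0000101 × 1000) = 0.989951
R(light curtain) = exp(−0.0000726 × 1000) = 0.929973
R(fieldbus coupler) = exp(−0.000163 × 1000) = 0.849591
R(motion controller) = exp(−0.000223 × 1000) = 0.800115
R(joint servo drive) = exp(−0.000248 × 1000) = 0.780360
Series (gripper solenoid and light curtain): 0.989951 × 0.929973 = 0.920628
Series (fieldbus coupler and motion controller): 0.849591 × 0.800115 = 0.679771
Parallel ([0.920628] and [0.679771]): 1 − (1 − 0.920628)(1 − 0.679771) = 0.974583
Series (safety PLC, [0.974583], and joint servo drive): 0.809774 × 0.974583 × 0.780360 = 0.6159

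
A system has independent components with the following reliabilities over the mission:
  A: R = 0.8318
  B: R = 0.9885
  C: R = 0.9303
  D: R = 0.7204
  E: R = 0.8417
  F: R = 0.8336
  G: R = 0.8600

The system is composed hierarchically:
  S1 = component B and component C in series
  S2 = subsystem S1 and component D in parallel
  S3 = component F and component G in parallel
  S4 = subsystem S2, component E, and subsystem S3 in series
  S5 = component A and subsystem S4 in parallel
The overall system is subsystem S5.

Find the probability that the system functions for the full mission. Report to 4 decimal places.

0.9670

Series (B and C): 0.988500 × 0.930300 = 0.919602
Parallel ([0.919602] and D): 1 − (1 − 0.919602)(1 − 0.720400) = 0.977521
Parallel (F and G): 1 − (1 − 0.833600)(1 − 0.860000) = 0.976704
Series ([0.977521], E, and [0.976704]): 0.977521 × 0.841700 × 0.976704 = 0.803612
Parallel (A and [0.803612]): 1 − (1 − 0.831800)(1 − 0.803612) = 0.9670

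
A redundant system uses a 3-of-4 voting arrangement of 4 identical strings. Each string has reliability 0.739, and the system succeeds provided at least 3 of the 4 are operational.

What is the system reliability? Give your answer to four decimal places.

0.7196

R = Σ_{i=3}^{4} C(4,i) p^i (1−p)^{4−i} with p = 0.739
C(4,3)·0.739^3·0.261^1 = 0.421341
C(4,4)·0.739^4·0.261^0 = 0.298248
Sum = 0.7196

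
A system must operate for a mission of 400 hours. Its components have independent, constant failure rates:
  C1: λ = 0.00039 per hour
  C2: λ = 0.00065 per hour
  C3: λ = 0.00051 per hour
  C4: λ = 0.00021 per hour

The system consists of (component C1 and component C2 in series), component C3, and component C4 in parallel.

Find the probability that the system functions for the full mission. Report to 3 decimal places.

R(C1) = exp(−0.00039 × 400) = 0.85556
R(C2) = exp(−0.00065 × 400) = 0.77105
R(C3) = exp(−0.00051 × 400) = 0.81546
R(C4) = exp(−0.00021 × 400) = 0.91943
Series (C1 and C2): 0.85556 × 0.77105 = 0.65968
Parallel ([0.65968], C3, and C4): 1 − (1 − 0.65968)(1 − 0.81546)(1 − 0.91943) = 0.995

0.995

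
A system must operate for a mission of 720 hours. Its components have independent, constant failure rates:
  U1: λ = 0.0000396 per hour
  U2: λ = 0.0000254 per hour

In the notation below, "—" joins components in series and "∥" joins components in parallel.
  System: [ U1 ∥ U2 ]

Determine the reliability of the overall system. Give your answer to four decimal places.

0.9995

R(U1) = exp(−0.0000396 × 720) = 0.971891
R(U2) = exp(−0.0000254 × 720) = 0.981878
Parallel (U1 and U2): 1 − (1 − 0.971891)(1 − 0.981878) = 0.9995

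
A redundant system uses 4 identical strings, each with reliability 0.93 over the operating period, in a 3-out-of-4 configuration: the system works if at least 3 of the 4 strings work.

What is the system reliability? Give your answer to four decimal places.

0.9733

R = Σ_{i=3}^{4} C(4,i) p^i (1−p)^{4−i} with p = 0.93
C(4,3)·0.93^3·0.07^1 = 0.225220
C(4,4)·0.93^4·0.07^0 = 0.748052
Sum = 0.9733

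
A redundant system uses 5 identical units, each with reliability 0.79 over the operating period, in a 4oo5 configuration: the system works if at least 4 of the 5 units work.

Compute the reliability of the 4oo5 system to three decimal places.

0.717

R = Σ_{i=4}^{5} C(5,i) p^i (1−p)^{5−i} with p = 0.79
C(5,4)·0.79^4·0.21^1 = 0.40898
C(5,5)·0.79^5·0.21^0 = 0.30771
Sum = 0.717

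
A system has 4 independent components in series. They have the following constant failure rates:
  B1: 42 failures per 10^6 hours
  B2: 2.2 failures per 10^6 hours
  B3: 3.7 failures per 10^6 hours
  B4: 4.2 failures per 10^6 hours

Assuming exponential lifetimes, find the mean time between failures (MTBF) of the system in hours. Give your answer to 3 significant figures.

Series of exponential components: λ_sys = Σ λ_i
λ_sys = 0.000042 + 0.0000022 + 0.0000037 + 0.0000042 = 5.2100e-05 /h
MTBF = 1 / λ_sys = 19200 h

19200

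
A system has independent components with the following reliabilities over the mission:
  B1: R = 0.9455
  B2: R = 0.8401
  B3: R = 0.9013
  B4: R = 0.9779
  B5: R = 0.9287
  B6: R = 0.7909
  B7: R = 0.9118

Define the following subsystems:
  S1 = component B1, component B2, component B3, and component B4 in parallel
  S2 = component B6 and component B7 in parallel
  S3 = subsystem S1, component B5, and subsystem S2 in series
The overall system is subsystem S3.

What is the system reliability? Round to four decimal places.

0.9116

Parallel (B1, B2, B3, and B4): 1 − (1 − 0.945500)(1 − 0.840100)(1 − 0.901300)(1 − 0.977900) = 0.999981
Parallel (B6 and B7): 1 − (1 − 0.790900)(1 − 0.911800) = 0.981557
Series ([0.999981], B5, and [0.981557]): 0.999981 × 0.928700 × 0.981557 = 0.9116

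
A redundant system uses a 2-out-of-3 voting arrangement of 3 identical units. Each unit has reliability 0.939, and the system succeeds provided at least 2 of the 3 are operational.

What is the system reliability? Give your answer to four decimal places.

0.9893

R = Σ_{i=2}^{3} C(3,i) p^i (1−p)^{3−i} with p = 0.939
C(3,2)·0.939^2·0.061^1 = 0.161355
C(3,3)·0.939^3·0.061^0 = 0.827936
Sum = 0.9893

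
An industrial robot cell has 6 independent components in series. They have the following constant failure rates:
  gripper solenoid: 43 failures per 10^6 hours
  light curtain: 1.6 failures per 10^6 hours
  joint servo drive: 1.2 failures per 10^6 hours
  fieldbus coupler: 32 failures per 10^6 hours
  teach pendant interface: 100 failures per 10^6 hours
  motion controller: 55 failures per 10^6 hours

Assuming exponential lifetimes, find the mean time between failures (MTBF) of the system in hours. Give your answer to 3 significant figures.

Series of exponential components: λ_sys = Σ λ_i
λ_sys = 0.000043 + 0.0000016 + 0.0000012 + 0.000032 + 0.00010 + 0.000055 = 2.3280e-04 /h
MTBF = 1 / λ_sys = 4300 h

4300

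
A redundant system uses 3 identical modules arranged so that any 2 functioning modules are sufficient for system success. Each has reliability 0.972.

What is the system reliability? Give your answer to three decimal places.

0.998

R = Σ_{i=2}^{3} C(3,i) p^i (1−p)^{3−i} with p = 0.972
C(3,2)·0.972^2·0.028^1 = 0.07936
C(3,3)·0.972^3·0.028^0 = 0.91833
Sum = 0.998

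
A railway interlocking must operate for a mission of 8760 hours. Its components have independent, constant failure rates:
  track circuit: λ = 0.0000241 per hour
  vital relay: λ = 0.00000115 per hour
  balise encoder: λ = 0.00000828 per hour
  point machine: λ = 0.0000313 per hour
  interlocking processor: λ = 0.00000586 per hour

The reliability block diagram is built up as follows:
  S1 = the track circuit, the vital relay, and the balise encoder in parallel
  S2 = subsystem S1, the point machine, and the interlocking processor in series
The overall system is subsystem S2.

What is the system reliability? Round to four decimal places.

0.7221

R(track circuit) = exp(−0.0000241 × 8760) = 0.809680
R(vital relay) = exp(−0.00000115 × 8760) = 0.989977
R(balise encoder) = exp(−0.00000828 × 8760) = 0.930035
R(point machine) = exp(−0.0000313 × 8760) = 0.760189
R(interlocking processor) = exp(−0.00000586 × 8760) = 0.949962
Parallel (track circuit, vital relay, and balise encoder): 1 − (1 − 0.809680)(1 − 0.989977)(1 − 0.930035) = 0.999867
Series ([0.999867], point machine, and interlocking processor): 0.999867 × 0.760189 × 0.949962 = 0.7221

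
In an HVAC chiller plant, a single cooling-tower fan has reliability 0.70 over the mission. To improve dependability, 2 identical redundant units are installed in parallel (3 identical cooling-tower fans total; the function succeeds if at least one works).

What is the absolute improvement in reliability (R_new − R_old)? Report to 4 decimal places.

0.2730

R_before = 0.70
R_after = 1 − (1 − 0.70)^3 = 0.9730
ΔR = 0.9730 − 0.70 = 0.2730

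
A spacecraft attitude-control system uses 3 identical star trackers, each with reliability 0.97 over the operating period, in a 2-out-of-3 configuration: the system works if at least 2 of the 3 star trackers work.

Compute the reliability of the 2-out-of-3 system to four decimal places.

R = Σ_{i=2}^{3} C(3,i) p^i (1−p)^{3−i} with p = 0.97
C(3,2)·0.97^2·0.03^1 = 0.084681
C(3,3)·0.97^3·0.03^0 = 0.912673
Sum = 0.9974

0.9974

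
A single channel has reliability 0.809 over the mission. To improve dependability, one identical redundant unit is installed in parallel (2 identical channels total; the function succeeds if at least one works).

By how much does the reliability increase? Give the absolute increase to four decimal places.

0.1545

R_before = 0.809
R_after = 1 − (1 − 0.809)^2 = 0.9635
ΔR = 0.9635 − 0.809 = 0.1545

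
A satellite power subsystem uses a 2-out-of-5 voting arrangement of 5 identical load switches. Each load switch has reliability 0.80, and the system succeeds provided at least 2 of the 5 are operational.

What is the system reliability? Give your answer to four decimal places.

R = Σ_{i=2}^{5} C(5,i) p^i (1−p)^{5−i} with p = 0.80
C(5,2)·0.80^2·0.20^3 = 0.051200
C(5,3)·0.80^3·0.20^2 = 0.204800
C(5,4)·0.80^4·0.20^1 = 0.409600
C(5,5)·0.80^5·0.20^0 = 0.327680
Sum = 0.9933

0.9933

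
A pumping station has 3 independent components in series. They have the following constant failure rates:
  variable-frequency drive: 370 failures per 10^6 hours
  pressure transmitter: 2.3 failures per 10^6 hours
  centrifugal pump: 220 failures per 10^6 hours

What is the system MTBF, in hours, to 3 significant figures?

1690

Series of exponential components: λ_sys = Σ λ_i
λ_sys = 0.00037 + 0.0000023 + 0.00022 = 5.9230e-04 /h
MTBF = 1 / λ_sys = 1690 h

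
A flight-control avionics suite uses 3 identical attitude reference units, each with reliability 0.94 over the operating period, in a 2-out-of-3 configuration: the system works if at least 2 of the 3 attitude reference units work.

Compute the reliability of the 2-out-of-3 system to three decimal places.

R = Σ_{i=2}^{3} C(3,i) p^i (1−p)^{3−i} with p = 0.94
C(3,2)·0.94^2·0.06^1 = 0.15905
C(3,3)·0.94^3·0.06^0 = 0.83058
Sum = 0.990

0.990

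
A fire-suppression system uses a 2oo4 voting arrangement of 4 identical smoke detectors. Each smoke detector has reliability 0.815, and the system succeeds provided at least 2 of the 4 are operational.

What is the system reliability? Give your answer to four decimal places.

0.9782

R = Σ_{i=2}^{4} C(4,i) p^i (1−p)^{4−i} with p = 0.815
C(4,2)·0.815^2·0.185^2 = 0.136399
C(4,3)·0.815^3·0.185^1 = 0.400594
C(4,4)·0.815^4·0.185^0 = 0.441195
Sum = 0.9782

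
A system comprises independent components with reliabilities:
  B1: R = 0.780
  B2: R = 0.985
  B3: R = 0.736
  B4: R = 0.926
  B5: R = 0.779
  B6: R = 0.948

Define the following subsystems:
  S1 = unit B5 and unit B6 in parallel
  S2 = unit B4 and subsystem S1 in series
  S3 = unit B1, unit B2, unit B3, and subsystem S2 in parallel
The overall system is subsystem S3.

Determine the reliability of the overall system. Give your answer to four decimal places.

0.9999

Parallel (B5 and B6): 1 − (1 − 0.779000)(1 − 0.948000) = 0.988508
Series (B4 and [0.988508]): 0.926000 × 0.988508 = 0.915358
Parallel (B1, B2, B3, and [0.915358]): 1 − (1 − 0.780000)(1 − 0.985000)(1 − 0.736000)(1 − 0.915358) = 0.9999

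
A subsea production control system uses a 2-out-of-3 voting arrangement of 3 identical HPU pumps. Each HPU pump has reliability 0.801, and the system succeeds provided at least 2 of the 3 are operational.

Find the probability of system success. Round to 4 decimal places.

0.8970

R = Σ_{i=2}^{3} C(3,i) p^i (1−p)^{3−i} with p = 0.801
C(3,2)·0.801^2·0.199^1 = 0.383036
C(3,3)·0.801^3·0.199^0 = 0.513922
Sum = 0.8970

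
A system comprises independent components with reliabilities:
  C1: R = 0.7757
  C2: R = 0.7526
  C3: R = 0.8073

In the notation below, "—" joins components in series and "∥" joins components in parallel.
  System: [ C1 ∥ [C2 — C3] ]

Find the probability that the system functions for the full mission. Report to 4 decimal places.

0.9120

Series (C2 and C3): 0.752600 × 0.807300 = 0.607574
Parallel (C1 and [0.607574]): 1 − (1 − 0.775700)(1 − 0.607574) = 0.9120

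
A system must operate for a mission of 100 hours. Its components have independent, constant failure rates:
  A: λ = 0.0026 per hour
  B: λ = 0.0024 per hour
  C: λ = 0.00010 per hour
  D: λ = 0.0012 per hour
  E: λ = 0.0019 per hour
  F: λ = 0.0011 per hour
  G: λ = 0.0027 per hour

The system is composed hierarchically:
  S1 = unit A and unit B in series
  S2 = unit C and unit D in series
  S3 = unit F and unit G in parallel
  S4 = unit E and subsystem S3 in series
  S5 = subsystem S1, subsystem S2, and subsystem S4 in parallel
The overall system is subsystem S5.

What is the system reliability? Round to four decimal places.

0.9907

R(A) = exp(−0.0026 × 100) = 0.771052
R(B) = exp(−0.0024 × 100) = 0.786628
R(C) = exp(−0.00010 × 100) = 0.990050
R(D) = exp(−0.0012 × 100) = 0.886920
R(E) = exp(−0.0019 × 100) = 0.826959
R(F) = exp(−0.0011 × 100) = 0.895834
R(G) = exp(−0.0027 × 100) = 0.763379
Series (A and B): 0.771052 × 0.786628 = 0.606531
Series (C and D): 0.990050 × 0.886920 = 0.878095
Parallel (F and G): 1 − (1 − 0.895834)(1 − 0.763379) = 0.975352
Series (E and [0.975352]): 0.826959 × 0.975352 = 0.806576
Parallel ([0.606531], [0.878095], and [0.806576]): 1 − (1 − 0.606531)(1 − 0.878095)(1 − 0.806576) = 0.9907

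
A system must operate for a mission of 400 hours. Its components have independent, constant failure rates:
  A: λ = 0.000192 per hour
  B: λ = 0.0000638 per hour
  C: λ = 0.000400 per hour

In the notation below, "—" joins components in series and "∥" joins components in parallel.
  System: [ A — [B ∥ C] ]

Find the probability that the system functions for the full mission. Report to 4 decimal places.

0.9226

R(A) = exp(−0.000192 × 400) = 0.926075
R(B) = exp(−0.0000638 × 400) = 0.974803
R(C) = exp(−0.000400 × 400) = 0.852144
Parallel (B and C): 1 − (1 − 0.974803)(1 − 0.852144) = 0.996274
Series (A and [0.996274]): 0.926075 × 0.996274 = 0.9226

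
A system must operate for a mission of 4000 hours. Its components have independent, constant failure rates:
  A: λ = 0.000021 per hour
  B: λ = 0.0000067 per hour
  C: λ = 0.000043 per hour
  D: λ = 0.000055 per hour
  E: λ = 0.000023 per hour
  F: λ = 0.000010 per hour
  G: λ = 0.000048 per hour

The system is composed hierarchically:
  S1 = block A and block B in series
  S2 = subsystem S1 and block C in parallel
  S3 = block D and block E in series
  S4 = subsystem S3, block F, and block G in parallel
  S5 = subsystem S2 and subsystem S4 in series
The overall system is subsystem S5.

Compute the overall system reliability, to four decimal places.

0.9816

R(A) = exp(−0.000021 × 4000) = 0.919431
R(B) = exp(−0.0000067 × 4000) = 0.973556
R(C) = exp(−0.000043 × 4000) = 0.841979
R(D) = exp(−0.000055 × 4000) = 0.802519
R(E) = exp(−0.000023 × 4000) = 0.912105
R(F) = exp(−0.000010 × 4000) = 0.960789
R(G) = exp(−0.000048 × 4000) = 0.825307
Series (A and B): 0.919431 × 0.973556 = 0.895118
Parallel ([0.895118] and C): 1 − (1 − 0.895118)(1 − 0.841979) = 0.983426
Series (D and E): 0.802519 × 0.912105 = 0.731982
Parallel ([0.731982], F, and G): 1 − (1 − 0.731982)(1 − 0.960789)(1 − 0.825307) = 0.998164
Series ([0.983426] and [0.998164]): 0.983426 × 0.998164 = 0.9816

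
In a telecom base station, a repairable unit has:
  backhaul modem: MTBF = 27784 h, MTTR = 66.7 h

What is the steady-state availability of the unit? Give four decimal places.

0.9976

A(backhaul modem) = MTBF/(MTBF+MTTR) = 27784/(27784+66.7) = 0.9976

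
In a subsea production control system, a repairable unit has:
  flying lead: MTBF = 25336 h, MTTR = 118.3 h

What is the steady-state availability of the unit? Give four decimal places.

A(flying lead) = MTBF/(MTBF+MTTR) = 25336/(25336+118.3) = 0.9954

0.9954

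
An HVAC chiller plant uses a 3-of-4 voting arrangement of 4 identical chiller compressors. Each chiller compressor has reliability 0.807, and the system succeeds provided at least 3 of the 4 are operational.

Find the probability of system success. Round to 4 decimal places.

R = Σ_{i=3}^{4} C(4,i) p^i (1−p)^{4−i} with p = 0.807
C(4,3)·0.807^3·0.193^1 = 0.405731
C(4,4)·0.807^4·0.193^0 = 0.424125
Sum = 0.8299

0.8299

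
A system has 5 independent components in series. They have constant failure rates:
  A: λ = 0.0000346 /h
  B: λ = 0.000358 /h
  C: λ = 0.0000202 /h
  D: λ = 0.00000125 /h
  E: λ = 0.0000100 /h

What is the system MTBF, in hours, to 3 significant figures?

2360

Series of exponential components: λ_sys = Σ λ_i
λ_sys = 0.0000346 + 0.000358 + 0.0000202 + 0.00000125 + 0.0000100 = 4.2405e-04 /h
MTBF = 1 / λ_sys = 2360 h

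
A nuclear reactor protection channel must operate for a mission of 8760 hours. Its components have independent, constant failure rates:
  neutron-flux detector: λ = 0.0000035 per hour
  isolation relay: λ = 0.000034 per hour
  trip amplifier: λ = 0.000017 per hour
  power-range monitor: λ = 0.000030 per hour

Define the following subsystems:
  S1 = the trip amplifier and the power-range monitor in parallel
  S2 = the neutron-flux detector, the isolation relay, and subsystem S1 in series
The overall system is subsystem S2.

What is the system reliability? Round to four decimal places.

0.6970

R(neutron-flux detector) = exp(−0.0000035 × 8760) = 0.969805
R(isolation relay) = exp(−0.000034 × 8760) = 0.742420
R(trip amplifier) = exp(−0.000017 × 8760) = 0.861638
R(power-range monitor) = exp(−0.000030 × 8760) = 0.768896
Parallel (trip amplifier and power-range monitor): 1 − (1 − 0.861638)(1 − 0.768896) = 0.968024
Series (neutron-flux detector, isolation relay, and [0.968024]): 0.969805 × 0.742420 × 0.968024 = 0.6970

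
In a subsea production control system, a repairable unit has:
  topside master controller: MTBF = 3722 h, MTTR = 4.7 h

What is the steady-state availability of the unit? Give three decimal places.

0.999

A(topside master controller) = MTBF/(MTBF+MTTR) = 3722/(3722+4.7) = 0.999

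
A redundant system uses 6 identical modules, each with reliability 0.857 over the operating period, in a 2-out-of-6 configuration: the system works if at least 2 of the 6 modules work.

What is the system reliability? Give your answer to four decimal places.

R = Σ_{i=2}^{6} C(6,i) p^i (1−p)^{6−i} with p = 0.857
C(6,2)·0.857^2·0.143^4 = 0.004607
C(6,3)·0.857^3·0.143^3 = 0.036811
C(6,4)·0.857^4·0.143^2 = 0.165458
C(6,5)·0.857^5·0.143^1 = 0.396635
C(6,6)·0.857^6·0.143^0 = 0.396173
Sum = 0.9997

0.9997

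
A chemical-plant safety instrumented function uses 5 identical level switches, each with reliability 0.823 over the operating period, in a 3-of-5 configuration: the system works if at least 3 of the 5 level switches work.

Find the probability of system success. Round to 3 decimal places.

R = Σ_{i=3}^{5} C(5,i) p^i (1−p)^{5−i} with p = 0.823
C(5,3)·0.823^3·0.177^2 = 0.17464
C(5,4)·0.823^4·0.177^1 = 0.40602
C(5,5)·0.823^5·0.177^0 = 0.37757
Sum = 0.958

0.958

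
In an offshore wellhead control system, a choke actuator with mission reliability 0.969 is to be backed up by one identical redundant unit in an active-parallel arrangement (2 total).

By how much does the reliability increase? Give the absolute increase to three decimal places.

R_before = 0.969
R_after = 1 − (1 − 0.969)^2 = 0.999
ΔR = 0.999 − 0.969 = 0.030

0.030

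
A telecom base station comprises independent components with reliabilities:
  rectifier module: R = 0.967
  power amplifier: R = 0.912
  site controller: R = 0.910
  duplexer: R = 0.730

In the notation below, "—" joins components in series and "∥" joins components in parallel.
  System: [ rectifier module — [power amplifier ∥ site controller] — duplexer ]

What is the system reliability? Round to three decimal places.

0.700

Parallel (power amplifier and site controller): 1 − (1 − 0.91200)(1 − 0.91000) = 0.99208
Series (rectifier module, [0.99208], and duplexer): 0.96700 × 0.99208 × 0.73000 = 0.700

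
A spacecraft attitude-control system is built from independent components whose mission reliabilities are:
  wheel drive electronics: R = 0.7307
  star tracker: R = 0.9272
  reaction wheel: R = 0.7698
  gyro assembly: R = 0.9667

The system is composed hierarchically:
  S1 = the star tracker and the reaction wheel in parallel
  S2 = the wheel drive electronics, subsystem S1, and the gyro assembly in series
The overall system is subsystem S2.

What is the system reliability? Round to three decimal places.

0.695

Parallel (star tracker and reaction wheel): 1 − (1 − 0.92720)(1 − 0.76980) = 0.98324
Series (wheel drive electronics, [0.98324], and gyro assembly): 0.73070 × 0.98324 × 0.96670 = 0.695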